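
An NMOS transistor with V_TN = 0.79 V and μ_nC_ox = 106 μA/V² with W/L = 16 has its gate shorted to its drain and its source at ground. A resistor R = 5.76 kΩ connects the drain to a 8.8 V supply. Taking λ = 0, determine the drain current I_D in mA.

I_D = 1.19 mA

With gate tied to drain, V_GS = V_DS ≥ V_GS − V_TN, so the device is in saturation.
k_n = μ_nC_ox · (W/L) = 1.696 mA/V².
KCL at the drain: ½ k_n (V_GS − V_TN)² = (V_DD − V_GS)/R.
Let x = V_GS − 0.79. Then 4.88 x² + x − 8.01 = 0, giving x = 1.18 V (positive root), so V_GS = 1.97 V.
I_D = (V_DD − V_GS)/R = (8.8 − 1.97) / 5.76 = 1.19 mA.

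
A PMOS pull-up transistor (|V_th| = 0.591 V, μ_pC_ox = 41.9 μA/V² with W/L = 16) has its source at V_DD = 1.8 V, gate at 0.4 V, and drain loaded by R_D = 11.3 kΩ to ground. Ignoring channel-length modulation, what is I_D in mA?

I_D = 0.133 mA

V_SG = V_DD − V_G = 1.8 − 0.4 = 1.4 V, so V_ov = 1.4 − 0.591 = 0.809 V.
k_p = μ_pC_ox · (W/L) = 0.6704 mA/V².
Assume saturation: I_D = ½ k_p V_ov² = 0.5 × 0.6704 × 0.809² = 0.219 mA, giving V_SD = V_DD − I_D R_D = 1.8 − 0.219 × 11.3 = -0.679 V.
But -0.679 V < V_ov = 0.809 V, so the device is actually in triode.
In triode I_D = k_p[V_ov V_SD − ½ V_SD²] and I_D = (V_DD − V_SD)/R_D. Equating: 3.79 V_SD² − 7.129 V_SD + 1.8 = 0, giving V_SD = 0.3 V (the root below V_ov).
I_D = (1.8 − 0.3) / 11.3 = 0.133 mA.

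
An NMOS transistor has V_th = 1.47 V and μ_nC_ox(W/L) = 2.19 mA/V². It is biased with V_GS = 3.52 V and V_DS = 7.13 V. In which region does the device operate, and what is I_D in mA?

V_ov = V_GS − V_th = 3.52 − 1.47 = 2.05 V.
Since V_DS = 7.13 V ≥ V_ov = 2.05 V, the device is in saturation.
I_D = ½ k_n V_ov² = 0.5 × 2.19 × 2.05² = 4.6 mA.

Saturation; I_D = 4.60 mA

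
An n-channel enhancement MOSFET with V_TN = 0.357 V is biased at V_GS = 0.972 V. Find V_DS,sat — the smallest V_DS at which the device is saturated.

V_DS,sat = 0.615 V

The boundary between triode and saturation is V_DS = V_GS − V_TN = V_ov.
V_ov = 0.972 − 0.357 = 0.615 V.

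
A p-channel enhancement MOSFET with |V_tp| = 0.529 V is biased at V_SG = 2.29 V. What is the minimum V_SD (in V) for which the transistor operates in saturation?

The boundary between triode and saturation is V_SD = V_SG − |V_tp| = V_ov.
V_ov = 2.29 − 0.529 = 1.76 V.

V_SD,sat = 1.76 V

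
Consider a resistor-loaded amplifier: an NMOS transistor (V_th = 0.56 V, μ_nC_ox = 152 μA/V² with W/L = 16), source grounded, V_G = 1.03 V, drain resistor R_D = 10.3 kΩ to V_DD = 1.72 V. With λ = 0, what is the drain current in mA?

V_GS = V_G = 1.03 V, so V_ov = 1.03 − 0.56 = 0.47 V.
k_n = μ_nC_ox · (W/L) = 2.432 mA/V².
Assume saturation: I_D = ½ k_n V_ov² = 0.5 × 2.432 × 0.47² = 0.269 mA, giving V_DS = V_DD − I_D R_D = 1.72 − 0.269 × 10.3 = -1.05 V.
But -1.05 V < V_ov = 0.47 V, so the device is actually in triode.
In triode I_D = k_n[V_ov V_DS − ½ V_DS²] and I_D = (V_DD − V_DS)/R_D. Equating: 12.5 V_DS² − 12.77 V_DS + 1.72 = 0, giving V_DS = 0.16 V (the root below V_ov).
I_D = (1.72 − 0.16) / 10.3 = 0.151 mA.

I_D = 0.151 mA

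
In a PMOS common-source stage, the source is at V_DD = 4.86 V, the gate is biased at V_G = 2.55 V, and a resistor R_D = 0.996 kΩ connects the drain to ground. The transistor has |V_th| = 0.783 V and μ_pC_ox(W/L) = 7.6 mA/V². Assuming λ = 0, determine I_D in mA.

I_D = 4.43 mA

V_SG = V_DD − V_G = 4.86 − 2.55 = 2.31 V, so V_ov = 2.31 − 0.783 = 1.53 V.
Assume saturation: I_D = ½ k_p V_ov² = 0.5 × 7.6 × 1.53² = 8.86 mA, giving V_SD = V_DD − I_D R_D = 4.86 − 8.86 × 0.996 = -3.97 V.
But -3.97 V < V_ov = 1.53 V, so the device is actually in triode.
In triode I_D = k_p[V_ov V_SD − ½ V_SD²] and I_D = (V_DD − V_SD)/R_D. Equating: 3.78 V_SD² − 12.56 V_SD + 4.86 = 0, giving V_SD = 0.447 V (the root below V_ov).
I_D = (4.86 − 0.447) / 0.996 = 4.43 mA.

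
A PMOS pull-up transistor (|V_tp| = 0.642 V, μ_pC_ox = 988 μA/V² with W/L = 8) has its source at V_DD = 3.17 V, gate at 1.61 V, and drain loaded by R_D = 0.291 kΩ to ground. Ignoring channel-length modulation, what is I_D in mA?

V_SG = V_DD − V_G = 3.17 − 1.61 = 1.56 V, so V_ov = 1.56 − 0.642 = 0.918 V.
k_p = μ_pC_ox · (W/L) = 7.904 mA/V².
Assume saturation: I_D = ½ k_p V_ov² = 0.5 × 7.904 × 0.918² = 3.33 mA, giving V_SD = V_DD − I_D R_D = 3.17 − 3.33 × 0.291 = 2.2 V.
V_SD = 2.2 V ≥ V_ov = 0.918 V, confirming saturation.

I_D = 3.33 mA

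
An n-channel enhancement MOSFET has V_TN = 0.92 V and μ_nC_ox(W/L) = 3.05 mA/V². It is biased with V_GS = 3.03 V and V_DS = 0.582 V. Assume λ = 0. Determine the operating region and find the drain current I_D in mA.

V_ov = V_GS − V_TN = 3.03 − 0.92 = 2.11 V.
Since V_DS = 0.582 V < V_ov = 2.11 V, the device is in the triode region.
I_D = k_n [V_ov · V_DS − ½ V_DS²] = 3.05 × [2.11 × 0.582 − 0.5 × 0.582²] = 3.23 mA.

Triode; I_D = 3.23 mA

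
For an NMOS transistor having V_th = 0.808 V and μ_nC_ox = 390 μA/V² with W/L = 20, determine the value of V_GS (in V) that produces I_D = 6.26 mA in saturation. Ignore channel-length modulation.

V_GS = 2.07 V

k_n = μ_nC_ox · (W/L) = 7.8 mA/V².
In saturation I_D = ½ k_n (V_GS − V_th)², so V_GS − V_th = √(2 I_D / k_n) = √(2 × 6.26 / 7.8) = 1.27 V.
V_GS = 0.808 + 1.27 = 2.07 V.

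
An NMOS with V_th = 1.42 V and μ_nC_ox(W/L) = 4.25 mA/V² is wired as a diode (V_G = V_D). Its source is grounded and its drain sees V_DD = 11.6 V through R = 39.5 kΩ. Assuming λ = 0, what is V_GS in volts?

V_GS = 1.76 V

With gate tied to drain, V_GS = V_DS ≥ V_GS − V_th, so the device is in saturation.
KCL at the drain: ½ k_n (V_GS − V_th)² = (V_DD − V_GS)/R.
Let x = V_GS − 1.42. Then 83.9 x² + x − 10.18 = 0, giving x = 0.342 V (positive root), so V_GS = 1.76 V.
I_D = (V_DD − V_GS)/R = (11.6 − 1.76) / 39.5 = 0.249 mA.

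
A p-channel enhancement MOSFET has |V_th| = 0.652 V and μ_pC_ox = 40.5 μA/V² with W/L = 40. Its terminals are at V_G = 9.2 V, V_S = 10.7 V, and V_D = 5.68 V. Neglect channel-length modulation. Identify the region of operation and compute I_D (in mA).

V_SG = V_S − V_G = 10.7 − 9.2 = 1.5 V; V_SD = V_S − V_D = 10.7 − 5.68 = 5.02 V.
k_p = μ_pC_ox · (W/L) = 1.62 mA/V².
V_ov = V_SG − |V_th| = 1.5 − 0.652 = 0.848 V.
Since V_SD = 5.02 V ≥ V_ov = 0.848 V, the device is in saturation.
I_D = ½ k_p V_ov² = 0.5 × 1.62 × 0.848² = 0.582 mA.

Saturation; I_D = 0.582 mA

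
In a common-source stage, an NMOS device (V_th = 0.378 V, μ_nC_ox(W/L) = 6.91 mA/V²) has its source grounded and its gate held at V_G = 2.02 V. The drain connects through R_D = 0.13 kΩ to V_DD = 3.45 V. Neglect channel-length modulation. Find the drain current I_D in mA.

V_GS = V_G = 2.02 V, so V_ov = 2.02 − 0.378 = 1.64 V.
Assume saturation: I_D = ½ k_n V_ov² = 0.5 × 6.91 × 1.64² = 9.32 mA, giving V_DS = V_DD − I_D R_D = 3.45 − 9.32 × 0.13 = 2.24 V.
V_DS = 2.24 V ≥ V_ov = 1.64 V, confirming saturation.

I_D = 9.32 mA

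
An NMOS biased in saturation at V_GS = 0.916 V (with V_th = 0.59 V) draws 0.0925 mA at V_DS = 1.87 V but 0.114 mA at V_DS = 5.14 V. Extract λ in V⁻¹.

With V_GS fixed, I_D ∝ (1 + λ V_DS) in saturation, so I_D2/I_D1 = (1 + λ V_DS2)/(1 + λ V_DS1).
0.114/0.0925 = 1.232 = (1 + 5.14 λ)/(1 + 1.87 λ).
Solving: λ (I_D1 V_DS2 − I_D2 V_DS1) = I_D2 − I_D1, so λ = (0.114 − 0.0925) / (0.0925 × 5.14 − 0.114 × 1.87) = 0.0215 / 0.262 = 0.082 V⁻¹.

λ = 0.0820 V⁻¹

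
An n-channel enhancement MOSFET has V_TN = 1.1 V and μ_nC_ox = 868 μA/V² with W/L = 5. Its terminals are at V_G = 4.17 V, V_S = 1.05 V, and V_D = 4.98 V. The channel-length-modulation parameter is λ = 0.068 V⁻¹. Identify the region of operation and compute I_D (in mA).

Saturation; I_D = 11.2 mA

V_GS = V_G − V_S = 4.17 − 1.05 = 3.12 V; V_DS = V_D − V_S = 4.98 − 1.05 = 3.93 V.
k_n = μ_nC_ox · (W/L) = 4.34 mA/V².
V_ov = V_GS − V_TN = 3.12 − 1.1 = 2.02 V.
Since V_DS = 3.93 V ≥ V_ov = 2.02 V, the device is in saturation.
I_D = ½ k_n V_ov² (1 + λ V_DS) = 0.5 × 4.34 × 2.02² × (1 + 0.068 × 3.93) = 11.2 mA.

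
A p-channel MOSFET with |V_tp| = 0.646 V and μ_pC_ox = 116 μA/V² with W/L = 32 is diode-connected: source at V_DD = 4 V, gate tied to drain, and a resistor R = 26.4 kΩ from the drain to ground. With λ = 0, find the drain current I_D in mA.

With gate tied to drain, V_SG = V_SD ≥ V_SG − |V_tp|, so the device is in saturation.
k_p = μ_pC_ox · (W/L) = 3.712 mA/V².
KCL at the drain: ½ k_p (V_SG − |V_tp|)² = (V_DD − V_SG)/R.
Let x = V_SG − 0.646. Then 49 x² + x − 3.354 = 0, giving x = 0.252 V (positive root), so V_SG = 0.898 V.
I_D = (V_DD − V_SG)/R = (4 − 0.898) / 26.4 = 0.118 mA.

I_D = 0.118 mA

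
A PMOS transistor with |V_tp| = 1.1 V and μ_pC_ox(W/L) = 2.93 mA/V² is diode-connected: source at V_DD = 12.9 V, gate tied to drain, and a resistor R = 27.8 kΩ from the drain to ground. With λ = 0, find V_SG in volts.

With gate tied to drain, V_SG = V_SD ≥ V_SG − |V_tp|, so the device is in saturation.
KCL at the drain: ½ k_p (V_SG − |V_tp|)² = (V_DD − V_SG)/R.
Let x = V_SG − 1.1. Then 40.7 x² + x − 11.8 = 0, giving x = 0.526 V (positive root), so V_SG = 1.63 V.
I_D = (V_DD − V_SG)/R = (12.9 − 1.63) / 27.8 = 0.406 mA.

V_SG = 1.63 V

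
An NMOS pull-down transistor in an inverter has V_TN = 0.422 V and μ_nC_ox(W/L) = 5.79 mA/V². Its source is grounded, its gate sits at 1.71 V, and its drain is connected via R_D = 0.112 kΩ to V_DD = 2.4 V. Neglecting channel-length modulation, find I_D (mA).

V_GS = V_G = 1.71 V, so V_ov = 1.71 − 0.422 = 1.29 V.
Assume saturation: I_D = ½ k_n V_ov² = 0.5 × 5.79 × 1.29² = 4.8 mA, giving V_DS = V_DD − I_D R_D = 2.4 − 4.8 × 0.112 = 1.86 V.
V_DS = 1.86 V ≥ V_ov = 1.29 V, confirming saturation.

I_D = 4.80 mA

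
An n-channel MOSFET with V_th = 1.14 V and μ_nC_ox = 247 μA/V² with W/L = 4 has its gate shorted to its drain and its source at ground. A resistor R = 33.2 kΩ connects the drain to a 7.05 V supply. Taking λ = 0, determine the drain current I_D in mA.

With gate tied to drain, V_GS = V_DS ≥ V_GS − V_th, so the device is in saturation.
k_n = μ_nC_ox · (W/L) = 0.988 mA/V².
KCL at the drain: ½ k_n (V_GS − V_th)² = (V_DD − V_GS)/R.
Let x = V_GS − 1.14. Then 16.4 x² + x − 5.91 = 0, giving x = 0.571 V (positive root), so V_GS = 1.71 V.
I_D = (V_DD − V_GS)/R = (7.05 − 1.71) / 33.2 = 0.161 mA.

I_D = 0.161 mA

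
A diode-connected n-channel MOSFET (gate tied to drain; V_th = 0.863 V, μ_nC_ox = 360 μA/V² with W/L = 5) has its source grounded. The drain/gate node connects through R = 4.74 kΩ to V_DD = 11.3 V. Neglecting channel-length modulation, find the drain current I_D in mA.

I_D = 1.90 mA

With gate tied to drain, V_GS = V_DS ≥ V_GS − V_th, so the device is in saturation.
k_n = μ_nC_ox · (W/L) = 1.8 mA/V².
KCL at the drain: ½ k_n (V_GS − V_th)² = (V_DD − V_GS)/R.
Let x = V_GS − 0.863. Then 4.27 x² + x − 10.44 = 0, giving x = 1.45 V (positive root), so V_GS = 2.31 V.
I_D = (V_DD − V_GS)/R = (11.3 − 2.31) / 4.74 = 1.9 mA.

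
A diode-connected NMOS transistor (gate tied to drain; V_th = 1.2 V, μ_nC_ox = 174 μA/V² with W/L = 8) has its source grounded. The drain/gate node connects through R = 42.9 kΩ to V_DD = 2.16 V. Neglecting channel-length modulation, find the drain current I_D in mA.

With gate tied to drain, V_GS = V_DS ≥ V_GS − V_th, so the device is in saturation.
k_n = μ_nC_ox · (W/L) = 1.392 mA/V².
KCL at the drain: ½ k_n (V_GS − V_th)² = (V_DD − V_GS)/R.
Let x = V_GS − 1.2. Then 29.9 x² + x − 0.96 = 0, giving x = 0.163 V (positive root), so V_GS = 1.36 V.
I_D = (V_DD − V_GS)/R = (2.16 − 1.36) / 42.9 = 0.0186 mA.

I_D = 0.0186 mA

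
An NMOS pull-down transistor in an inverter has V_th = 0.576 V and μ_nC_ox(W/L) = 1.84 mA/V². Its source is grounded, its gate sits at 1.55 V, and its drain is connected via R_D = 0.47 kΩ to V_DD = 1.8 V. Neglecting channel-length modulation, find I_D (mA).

V_GS = V_G = 1.55 V, so V_ov = 1.55 − 0.576 = 0.974 V.
Assume saturation: I_D = ½ k_n V_ov² = 0.5 × 1.84 × 0.974² = 0.873 mA, giving V_DS = V_DD − I_D R_D = 1.8 − 0.873 × 0.47 = 1.39 V.
V_DS = 1.39 V ≥ V_ov = 0.974 V, confirming saturation.

I_D = 0.873 mA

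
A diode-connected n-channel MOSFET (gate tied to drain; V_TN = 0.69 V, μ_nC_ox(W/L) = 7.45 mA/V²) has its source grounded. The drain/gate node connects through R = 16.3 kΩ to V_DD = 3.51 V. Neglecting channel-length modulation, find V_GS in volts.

With gate tied to drain, V_GS = V_DS ≥ V_GS − V_TN, so the device is in saturation.
KCL at the drain: ½ k_n (V_GS − V_TN)² = (V_DD − V_GS)/R.
Let x = V_GS − 0.69. Then 60.7 x² + x − 2.82 = 0, giving x = 0.207 V (positive root), so V_GS = 0.897 V.
I_D = (V_DD − V_GS)/R = (3.51 − 0.897) / 16.3 = 0.16 mA.

V_GS = 0.897 V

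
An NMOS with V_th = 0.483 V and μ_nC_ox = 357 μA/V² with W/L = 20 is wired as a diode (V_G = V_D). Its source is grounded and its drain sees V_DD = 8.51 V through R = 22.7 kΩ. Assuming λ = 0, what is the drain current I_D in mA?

I_D = 0.340 mA

With gate tied to drain, V_GS = V_DS ≥ V_GS − V_th, so the device is in saturation.
k_n = μ_nC_ox · (W/L) = 7.14 mA/V².
KCL at the drain: ½ k_n (V_GS − V_th)² = (V_DD − V_GS)/R.
Let x = V_GS − 0.483. Then 81 x² + x − 8.027 = 0, giving x = 0.309 V (positive root), so V_GS = 0.792 V.
I_D = (V_DD − V_GS)/R = (8.51 − 0.792) / 22.7 = 0.34 mA.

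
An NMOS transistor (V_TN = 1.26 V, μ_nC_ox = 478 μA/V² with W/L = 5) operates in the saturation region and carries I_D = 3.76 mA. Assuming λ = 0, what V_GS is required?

V_GS = 3.03 V

k_n = μ_nC_ox · (W/L) = 2.39 mA/V².
In saturation I_D = ½ k_n (V_GS − V_TN)², so V_GS − V_TN = √(2 I_D / k_n) = √(2 × 3.76 / 2.39) = 1.77 V.
V_GS = 1.26 + 1.77 = 3.03 V.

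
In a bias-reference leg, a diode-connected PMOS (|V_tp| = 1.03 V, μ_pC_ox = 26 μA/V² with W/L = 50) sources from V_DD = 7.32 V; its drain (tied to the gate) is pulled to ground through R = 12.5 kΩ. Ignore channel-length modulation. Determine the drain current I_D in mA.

With gate tied to drain, V_SG = V_SD ≥ V_SG − |V_tp|, so the device is in saturation.
k_p = μ_pC_ox · (W/L) = 1.3 mA/V².
KCL at the drain: ½ k_p (V_SG − |V_tp|)² = (V_DD − V_SG)/R.
Let x = V_SG − 1.03. Then 8.12 x² + x − 6.29 = 0, giving x = 0.82 V (positive root), so V_SG = 1.85 V.
I_D = (V_DD − V_SG)/R = (7.32 − 1.85) / 12.5 = 0.438 mA.

I_D = 0.438 mA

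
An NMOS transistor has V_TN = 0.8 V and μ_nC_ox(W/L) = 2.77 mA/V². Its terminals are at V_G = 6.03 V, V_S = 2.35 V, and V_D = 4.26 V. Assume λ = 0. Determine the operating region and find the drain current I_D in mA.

Triode; I_D = 10.2 mA

V_GS = V_G − V_S = 6.03 − 2.35 = 3.68 V; V_DS = V_D − V_S = 4.26 − 2.35 = 1.91 V.
V_ov = V_GS − V_TN = 3.68 − 0.8 = 2.88 V.
Since V_DS = 1.91 V < V_ov = 2.88 V, the device is in the triode region.
I_D = k_n [V_ov · V_DS − ½ V_DS²] = 2.77 × [2.88 × 1.91 − 0.5 × 1.91²] = 10.2 mA.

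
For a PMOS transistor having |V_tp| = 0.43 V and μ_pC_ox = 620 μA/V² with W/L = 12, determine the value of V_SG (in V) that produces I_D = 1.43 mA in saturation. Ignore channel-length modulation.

k_p = μ_pC_ox · (W/L) = 7.44 mA/V².
In saturation I_D = ½ k_p (V_SG − |V_tp|)², so V_SG − |V_tp| = √(2 I_D / k_p) = √(2 × 1.43 / 7.44) = 0.62 V.
V_SG = 0.43 + 0.62 = 1.05 V.

V_SG = 1.05 V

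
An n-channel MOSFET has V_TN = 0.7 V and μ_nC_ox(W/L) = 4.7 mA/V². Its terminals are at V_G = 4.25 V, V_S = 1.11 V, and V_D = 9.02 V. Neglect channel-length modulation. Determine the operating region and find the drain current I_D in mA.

Saturation; I_D = 14.0 mA

V_GS = V_G − V_S = 4.25 − 1.11 = 3.14 V; V_DS = V_D − V_S = 9.02 − 1.11 = 7.91 V.
V_ov = V_GS − V_TN = 3.14 − 0.7 = 2.44 V.
Since V_DS = 7.91 V ≥ V_ov = 2.44 V, the device is in saturation.
I_D = ½ k_n V_ov² = 0.5 × 4.7 × 2.44² = 14 mA.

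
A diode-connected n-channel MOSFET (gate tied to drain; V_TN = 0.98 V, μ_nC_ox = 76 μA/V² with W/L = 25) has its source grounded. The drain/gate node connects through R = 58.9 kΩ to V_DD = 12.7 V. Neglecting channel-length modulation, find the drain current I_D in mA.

I_D = 0.191 mA

With gate tied to drain, V_GS = V_DS ≥ V_GS − V_TN, so the device is in saturation.
k_n = μ_nC_ox · (W/L) = 1.9 mA/V².
KCL at the drain: ½ k_n (V_GS − V_TN)² = (V_DD − V_GS)/R.
Let x = V_GS − 0.98. Then 56 x² + x − 11.72 = 0, giving x = 0.449 V (positive root), so V_GS = 1.43 V.
I_D = (V_DD − V_GS)/R = (12.7 − 1.43) / 58.9 = 0.191 mA.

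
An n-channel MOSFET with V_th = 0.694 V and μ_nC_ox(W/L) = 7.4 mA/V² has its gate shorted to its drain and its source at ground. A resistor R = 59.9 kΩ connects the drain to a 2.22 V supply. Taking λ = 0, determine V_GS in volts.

V_GS = 0.775 V

With gate tied to drain, V_GS = V_DS ≥ V_GS − V_th, so the device is in saturation.
KCL at the drain: ½ k_n (V_GS − V_th)² = (V_DD − V_GS)/R.
Let x = V_GS − 0.694. Then 222 x² + x − 1.526 = 0, giving x = 0.0808 V (positive root), so V_GS = 0.775 V.
I_D = (V_DD − V_GS)/R = (2.22 − 0.775) / 59.9 = 0.0241 mA.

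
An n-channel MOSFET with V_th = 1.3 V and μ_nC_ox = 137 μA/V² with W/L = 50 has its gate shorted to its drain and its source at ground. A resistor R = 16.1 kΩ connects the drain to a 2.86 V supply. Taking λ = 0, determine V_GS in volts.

V_GS = 1.46 V

With gate tied to drain, V_GS = V_DS ≥ V_GS − V_th, so the device is in saturation.
k_n = μ_nC_ox · (W/L) = 6.85 mA/V².
KCL at the drain: ½ k_n (V_GS − V_th)² = (V_DD − V_GS)/R.
Let x = V_GS − 1.3. Then 55.1 x² + x − 1.56 = 0, giving x = 0.159 V (positive root), so V_GS = 1.46 V.
I_D = (V_DD − V_GS)/R = (2.86 − 1.46) / 16.1 = 0.087 mA.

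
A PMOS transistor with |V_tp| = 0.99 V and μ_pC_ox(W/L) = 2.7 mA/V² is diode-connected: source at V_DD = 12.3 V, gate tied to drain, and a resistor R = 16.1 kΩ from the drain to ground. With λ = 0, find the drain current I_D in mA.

I_D = 0.659 mA

With gate tied to drain, V_SG = V_SD ≥ V_SG − |V_tp|, so the device is in saturation.
KCL at the drain: ½ k_p (V_SG − |V_tp|)² = (V_DD − V_SG)/R.
Let x = V_SG − 0.99. Then 21.7 x² + x − 11.31 = 0, giving x = 0.699 V (positive root), so V_SG = 1.69 V.
I_D = (V_DD − V_SG)/R = (12.3 − 1.69) / 16.1 = 0.659 mA.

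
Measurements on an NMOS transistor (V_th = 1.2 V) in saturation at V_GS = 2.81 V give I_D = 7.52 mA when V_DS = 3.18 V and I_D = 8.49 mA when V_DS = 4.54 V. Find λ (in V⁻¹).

With V_GS fixed, I_D ∝ (1 + λ V_DS) in saturation, so I_D2/I_D1 = (1 + λ V_DS2)/(1 + λ V_DS1).
8.49/7.52 = 1.129 = (1 + 4.54 λ)/(1 + 3.18 λ).
Solving: λ (I_D1 V_DS2 − I_D2 V_DS1) = I_D2 − I_D1, so λ = (8.49 − 7.52) / (7.52 × 4.54 − 8.49 × 3.18) = 0.97 / 7.14 = 0.136 V⁻¹.

λ = 0.136 V⁻¹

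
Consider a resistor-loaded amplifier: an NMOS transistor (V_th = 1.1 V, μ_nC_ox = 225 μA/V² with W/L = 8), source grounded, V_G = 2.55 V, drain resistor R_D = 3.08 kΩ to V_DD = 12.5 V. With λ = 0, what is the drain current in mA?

V_GS = V_G = 2.55 V, so V_ov = 2.55 − 1.1 = 1.45 V.
k_n = μ_nC_ox · (W/L) = 1.8 mA/V².
Assume saturation: I_D = ½ k_n V_ov² = 0.5 × 1.8 × 1.45² = 1.89 mA, giving V_DS = V_DD − I_D R_D = 12.5 − 1.89 × 3.08 = 6.67 V.
V_DS = 6.67 V ≥ V_ov = 1.45 V, confirming saturation.

I_D = 1.89 mA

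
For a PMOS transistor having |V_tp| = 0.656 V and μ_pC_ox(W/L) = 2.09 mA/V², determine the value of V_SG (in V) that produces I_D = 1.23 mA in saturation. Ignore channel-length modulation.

In saturation I_D = ½ k_p (V_SG − |V_tp|)², so V_SG − |V_tp| = √(2 I_D / k_p) = √(2 × 1.23 / 2.09) = 1.08 V.
V_SG = 0.656 + 1.08 = 1.74 V.

V_SG = 1.74 V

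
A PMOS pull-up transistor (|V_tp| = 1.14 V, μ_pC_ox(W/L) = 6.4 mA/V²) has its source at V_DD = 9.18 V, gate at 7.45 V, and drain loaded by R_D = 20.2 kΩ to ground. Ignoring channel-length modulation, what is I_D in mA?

V_SG = V_DD − V_G = 9.18 − 7.45 = 1.73 V, so V_ov = 1.73 − 1.14 = 0.59 V.
Assume saturation: I_D = ½ k_p V_ov² = 0.5 × 6.4 × 0.59² = 1.11 mA, giving V_SD = V_DD − I_D R_D = 9.18 − 1.11 × 20.2 = -13.3 V.
But -13.3 V < V_ov = 0.59 V, so the device is actually in triode.
In triode I_D = k_p[V_ov V_SD − ½ V_SD²] and I_D = (V_DD − V_SD)/R_D. Equating: 64.6 V_SD² − 77.28 V_SD + 9.18 = 0, giving V_SD = 0.134 V (the root below V_ov).
I_D = (9.18 − 0.134) / 20.2 = 0.448 mA.

I_D = 0.448 mA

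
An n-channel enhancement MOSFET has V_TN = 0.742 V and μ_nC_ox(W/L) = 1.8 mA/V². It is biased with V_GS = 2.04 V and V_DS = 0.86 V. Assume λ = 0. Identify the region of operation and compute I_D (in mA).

V_ov = V_GS − V_TN = 2.04 − 0.742 = 1.3 V.
Since V_DS = 0.86 V < V_ov = 1.3 V, the device is in the triode region.
I_D = k_n [V_ov · V_DS − ½ V_DS²] = 1.8 × [1.3 × 0.86 − 0.5 × 0.86²] = 1.34 mA.

Triode; I_D = 1.34 mA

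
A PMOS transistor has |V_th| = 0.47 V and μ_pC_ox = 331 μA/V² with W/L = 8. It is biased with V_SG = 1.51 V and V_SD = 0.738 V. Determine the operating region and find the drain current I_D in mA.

Triode; I_D = 1.31 mA

k_p = μ_pC_ox · (W/L) = 2.648 mA/V².
V_ov = V_SG − |V_th| = 1.51 − 0.47 = 1.04 V.
Since V_SD = 0.738 V < V_ov = 1.04 V, the device is in the triode region.
I_D = k_p [V_ov · V_SD − ½ V_SD²] = 2.648 × [1.04 × 0.738 − 0.5 × 0.738²] = 1.31 mA.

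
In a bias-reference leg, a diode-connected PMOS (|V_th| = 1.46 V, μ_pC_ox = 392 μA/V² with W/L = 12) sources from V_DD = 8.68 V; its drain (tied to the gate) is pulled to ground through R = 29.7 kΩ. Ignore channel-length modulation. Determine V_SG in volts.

V_SG = 1.77 V

With gate tied to drain, V_SG = V_SD ≥ V_SG − |V_th|, so the device is in saturation.
k_p = μ_pC_ox · (W/L) = 4.704 mA/V².
KCL at the drain: ½ k_p (V_SG − |V_th|)² = (V_DD − V_SG)/R.
Let x = V_SG − 1.46. Then 69.9 x² + x − 7.22 = 0, giving x = 0.314 V (positive root), so V_SG = 1.77 V.
I_D = (V_DD − V_SG)/R = (8.68 − 1.77) / 29.7 = 0.233 mA.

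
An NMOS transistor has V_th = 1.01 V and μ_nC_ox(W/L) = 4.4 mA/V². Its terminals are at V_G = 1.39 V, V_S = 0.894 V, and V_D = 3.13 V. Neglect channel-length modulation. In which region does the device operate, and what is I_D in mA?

V_GS = V_G − V_S = 1.39 − 0.894 = 0.496 V; V_DS = V_D − V_S = 3.13 − 0.894 = 2.24 V.
V_GS = 0.496 V < V_th = 1.01 V, so the transistor is in cutoff.

Cutoff; I_D = 0 mA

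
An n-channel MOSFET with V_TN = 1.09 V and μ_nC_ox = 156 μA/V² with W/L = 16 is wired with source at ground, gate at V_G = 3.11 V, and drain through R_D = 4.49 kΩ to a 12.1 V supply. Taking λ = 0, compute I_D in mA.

I_D = 2.56 mA

V_GS = V_G = 3.11 V, so V_ov = 3.11 − 1.09 = 2.02 V.
k_n = μ_nC_ox · (W/L) = 2.496 mA/V².
Assume saturation: I_D = ½ k_n V_ov² = 0.5 × 2.496 × 2.02² = 5.09 mA, giving V_DS = V_DD − I_D R_D = 12.1 − 5.09 × 4.49 = -10.8 V.
But -10.8 V < V_ov = 2.02 V, so the device is actually in triode.
In triode I_D = k_n[V_ov V_DS − ½ V_DS²] and I_D = (V_DD − V_DS)/R_D. Equating: 5.6 V_DS² − 23.64 V_DS + 12.1 = 0, giving V_DS = 0.596 V (the root below V_ov).
I_D = (12.1 − 0.596) / 4.49 = 2.56 mA.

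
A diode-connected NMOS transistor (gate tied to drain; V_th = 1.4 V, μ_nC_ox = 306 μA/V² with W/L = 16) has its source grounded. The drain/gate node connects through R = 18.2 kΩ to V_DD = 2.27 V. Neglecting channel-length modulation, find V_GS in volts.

With gate tied to drain, V_GS = V_DS ≥ V_GS − V_th, so the device is in saturation.
k_n = μ_nC_ox · (W/L) = 4.896 mA/V².
KCL at the drain: ½ k_n (V_GS − V_th)² = (V_DD − V_GS)/R.
Let x = V_GS − 1.4. Then 44.6 x² + x − 0.87 = 0, giving x = 0.129 V (positive root), so V_GS = 1.53 V.
I_D = (V_DD − V_GS)/R = (2.27 − 1.53) / 18.2 = 0.0407 mA.

V_GS = 1.53 V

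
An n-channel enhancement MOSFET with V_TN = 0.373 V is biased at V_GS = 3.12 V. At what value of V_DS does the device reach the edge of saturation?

V_DS,sat = 2.75 V

The boundary between triode and saturation is V_DS = V_GS − V_TN = V_ov.
V_ov = 3.12 − 0.373 = 2.75 V.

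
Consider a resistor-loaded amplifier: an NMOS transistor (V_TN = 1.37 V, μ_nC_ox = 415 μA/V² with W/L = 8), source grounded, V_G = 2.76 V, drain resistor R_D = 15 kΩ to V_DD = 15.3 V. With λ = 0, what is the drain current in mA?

V_GS = V_G = 2.76 V, so V_ov = 2.76 − 1.37 = 1.39 V.
k_n = μ_nC_ox · (W/L) = 3.32 mA/V².
Assume saturation: I_D = ½ k_n V_ov² = 0.5 × 3.32 × 1.39² = 3.21 mA, giving V_DS = V_DD − I_D R_D = 15.3 − 3.21 × 15 = -32.8 V.
But -32.8 V < V_ov = 1.39 V, so the device is actually in triode.
In triode I_D = k_n[V_ov V_DS − ½ V_DS²] and I_D = (V_DD − V_DS)/R_D. Equating: 24.9 V_DS² − 70.22 V_DS + 15.3 = 0, giving V_DS = 0.238 V (the root below V_ov).
I_D = (15.3 − 0.238) / 15 = 1 mA.

I_D = 1.00 mA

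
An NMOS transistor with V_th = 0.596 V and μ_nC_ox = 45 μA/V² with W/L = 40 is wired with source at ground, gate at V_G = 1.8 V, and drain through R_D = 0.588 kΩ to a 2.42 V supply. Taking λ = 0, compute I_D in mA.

V_GS = V_G = 1.8 V, so V_ov = 1.8 − 0.596 = 1.2 V.
k_n = μ_nC_ox · (W/L) = 1.8 mA/V².
Assume saturation: I_D = ½ k_n V_ov² = 0.5 × 1.8 × 1.2² = 1.3 mA, giving V_DS = V_DD − I_D R_D = 2.42 − 1.3 × 0.588 = 1.65 V.
V_DS = 1.65 V ≥ V_ov = 1.2 V, confirming saturation.

I_D = 1.30 mA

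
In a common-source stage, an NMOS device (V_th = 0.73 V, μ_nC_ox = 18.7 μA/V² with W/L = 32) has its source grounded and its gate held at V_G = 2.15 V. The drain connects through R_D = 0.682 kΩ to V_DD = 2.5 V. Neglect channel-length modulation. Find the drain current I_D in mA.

V_GS = V_G = 2.15 V, so V_ov = 2.15 − 0.73 = 1.42 V.
k_n = μ_nC_ox · (W/L) = 0.5984 mA/V².
Assume saturation: I_D = ½ k_n V_ov² = 0.5 × 0.5984 × 1.42² = 0.603 mA, giving V_DS = V_DD − I_D R_D = 2.5 − 0.603 × 0.682 = 2.09 V.
V_DS = 2.09 V ≥ V_ov = 1.42 V, confirming saturation.

I_D = 0.603 mA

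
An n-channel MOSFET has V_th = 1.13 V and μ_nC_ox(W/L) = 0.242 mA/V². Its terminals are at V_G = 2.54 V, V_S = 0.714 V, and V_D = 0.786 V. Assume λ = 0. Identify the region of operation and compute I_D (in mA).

Triode; I_D = 0.0115 mA

V_GS = V_G − V_S = 2.54 − 0.714 = 1.83 V; V_DS = V_D − V_S = 0.786 − 0.714 = 0.072 V.
V_ov = V_GS − V_th = 1.83 − 1.13 = 0.696 V.
Since V_DS = 0.072 V < V_ov = 0.696 V, the device is in the triode region.
I_D = k_n [V_ov · V_DS − ½ V_DS²] = 0.242 × [0.696 × 0.072 − 0.5 × 0.072²] = 0.0115 mA.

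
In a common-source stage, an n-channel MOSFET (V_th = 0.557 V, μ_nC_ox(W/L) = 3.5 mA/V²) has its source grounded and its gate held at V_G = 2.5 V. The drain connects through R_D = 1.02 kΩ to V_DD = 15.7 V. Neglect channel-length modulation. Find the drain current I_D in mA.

V_GS = V_G = 2.5 V, so V_ov = 2.5 − 0.557 = 1.94 V.
Assume saturation: I_D = ½ k_n V_ov² = 0.5 × 3.5 × 1.94² = 6.61 mA, giving V_DS = V_DD − I_D R_D = 15.7 − 6.61 × 1.02 = 8.96 V.
V_DS = 8.96 V ≥ V_ov = 1.94 V, confirming saturation.

I_D = 6.61 mA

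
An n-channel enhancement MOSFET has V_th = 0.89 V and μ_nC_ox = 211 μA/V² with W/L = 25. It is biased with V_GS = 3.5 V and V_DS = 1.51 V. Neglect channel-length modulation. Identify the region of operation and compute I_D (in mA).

Triode; I_D = 14.8 mA

k_n = μ_nC_ox · (W/L) = 5.275 mA/V².
V_ov = V_GS − V_th = 3.5 − 0.89 = 2.61 V.
Since V_DS = 1.51 V < V_ov = 2.61 V, the device is in the triode region.
I_D = k_n [V_ov · V_DS − ½ V_DS²] = 5.275 × [2.61 × 1.51 − 0.5 × 1.51²] = 14.8 mA.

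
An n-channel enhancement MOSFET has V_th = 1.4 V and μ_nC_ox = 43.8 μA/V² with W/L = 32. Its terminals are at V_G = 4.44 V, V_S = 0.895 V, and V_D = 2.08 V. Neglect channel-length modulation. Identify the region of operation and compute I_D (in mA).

V_GS = V_G − V_S = 4.44 − 0.895 = 3.55 V; V_DS = V_D − V_S = 2.08 − 0.895 = 1.19 V.
k_n = μ_nC_ox · (W/L) = 1.402 mA/V².
V_ov = V_GS − V_th = 3.55 − 1.4 = 2.15 V.
Since V_DS = 1.19 V < V_ov = 2.15 V, the device is in the triode region.
I_D = k_n [V_ov · V_DS − ½ V_DS²] = 1.402 × [2.15 × 1.19 − 0.5 × 1.19²] = 2.58 mA.

Triode; I_D = 2.58 mA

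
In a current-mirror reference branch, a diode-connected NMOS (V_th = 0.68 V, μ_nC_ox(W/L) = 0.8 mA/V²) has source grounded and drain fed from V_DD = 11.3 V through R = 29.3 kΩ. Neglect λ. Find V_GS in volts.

With gate tied to drain, V_GS = V_DS ≥ V_GS − V_th, so the device is in saturation.
KCL at the drain: ½ k_n (V_GS − V_th)² = (V_DD − V_GS)/R.
Let x = V_GS − 0.68. Then 11.7 x² + x − 10.62 = 0, giving x = 0.91 V (positive root), so V_GS = 1.59 V.
I_D = (V_DD − V_GS)/R = (11.3 − 1.59) / 29.3 = 0.331 mA.

V_GS = 1.59 V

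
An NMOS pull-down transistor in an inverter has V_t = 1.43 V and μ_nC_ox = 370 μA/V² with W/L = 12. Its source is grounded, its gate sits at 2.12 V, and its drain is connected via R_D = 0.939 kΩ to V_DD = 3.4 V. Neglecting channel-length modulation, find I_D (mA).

I_D = 1.06 mA

V_GS = V_G = 2.12 V, so V_ov = 2.12 − 1.43 = 0.69 V.
k_n = μ_nC_ox · (W/L) = 4.44 mA/V².
Assume saturation: I_D = ½ k_n V_ov² = 0.5 × 4.44 × 0.69² = 1.06 mA, giving V_DS = V_DD − I_D R_D = 3.4 − 1.06 × 0.939 = 2.41 V.
V_DS = 2.41 V ≥ V_ov = 0.69 V, confirming saturation.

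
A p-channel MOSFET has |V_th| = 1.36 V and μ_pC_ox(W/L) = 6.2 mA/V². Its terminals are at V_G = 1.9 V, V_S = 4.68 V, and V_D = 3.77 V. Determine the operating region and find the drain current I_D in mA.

V_SG = V_S − V_G = 4.68 − 1.9 = 2.78 V; V_SD = V_S − V_D = 4.68 − 3.77 = 0.91 V.
V_ov = V_SG − |V_th| = 2.78 − 1.36 = 1.42 V.
Since V_SD = 0.91 V < V_ov = 1.42 V, the device is in the triode region.
I_D = k_p [V_ov · V_SD − ½ V_SD²] = 6.2 × [1.42 × 0.91 − 0.5 × 0.91²] = 5.44 mA.

Triode; I_D = 5.44 mA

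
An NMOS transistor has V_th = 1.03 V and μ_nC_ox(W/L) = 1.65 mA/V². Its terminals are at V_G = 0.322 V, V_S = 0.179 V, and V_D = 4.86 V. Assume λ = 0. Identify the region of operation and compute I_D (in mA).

V_GS = V_G − V_S = 0.322 − 0.179 = 0.143 V; V_DS = V_D − V_S = 4.86 − 0.179 = 4.68 V.
V_GS = 0.143 V < V_th = 1.03 V, so the transistor is in cutoff.

Cutoff; I_D = 0 mA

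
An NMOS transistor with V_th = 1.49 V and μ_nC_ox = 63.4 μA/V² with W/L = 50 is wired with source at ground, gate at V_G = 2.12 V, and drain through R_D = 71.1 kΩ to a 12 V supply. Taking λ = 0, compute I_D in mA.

V_GS = V_G = 2.12 V, so V_ov = 2.12 − 1.49 = 0.63 V.
k_n = μ_nC_ox · (W/L) = 3.17 mA/V².
Assume saturation: I_D = ½ k_n V_ov² = 0.5 × 3.17 × 0.63² = 0.629 mA, giving V_DS = V_DD − I_D R_D = 12 − 0.629 × 71.1 = -32.7 V.
But -32.7 V < V_ov = 0.63 V, so the device is actually in triode.
In triode I_D = k_n[V_ov V_DS − ½ V_DS²] and I_D = (V_DD − V_DS)/R_D. Equating: 113 V_DS² − 143 V_DS + 12 = 0, giving V_DS = 0.0904 V (the root below V_ov).
I_D = (12 − 0.0904) / 71.1 = 0.168 mA.

I_D = 0.168 mA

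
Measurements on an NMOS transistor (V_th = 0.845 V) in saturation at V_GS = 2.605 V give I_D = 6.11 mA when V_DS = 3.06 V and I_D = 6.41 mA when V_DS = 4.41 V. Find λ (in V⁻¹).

With V_GS fixed, I_D ∝ (1 + λ V_DS) in saturation, so I_D2/I_D1 = (1 + λ V_DS2)/(1 + λ V_DS1).
6.41/6.11 = 1.049 = (1 + 4.41 λ)/(1 + 3.06 λ).
Solving: λ (I_D1 V_DS2 − I_D2 V_DS1) = I_D2 − I_D1, so λ = (6.41 − 6.11) / (6.11 × 4.41 − 6.41 × 3.06) = 0.3 / 7.33 = 0.0409 V⁻¹.

λ = 0.0409 V⁻¹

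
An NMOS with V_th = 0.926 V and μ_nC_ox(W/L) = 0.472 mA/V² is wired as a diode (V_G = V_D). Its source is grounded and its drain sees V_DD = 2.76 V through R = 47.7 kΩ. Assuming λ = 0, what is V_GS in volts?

V_GS = 1.29 V

With gate tied to drain, V_GS = V_DS ≥ V_GS − V_th, so the device is in saturation.
KCL at the drain: ½ k_n (V_GS − V_th)² = (V_DD − V_GS)/R.
Let x = V_GS − 0.926. Then 11.3 x² + x − 1.834 = 0, giving x = 0.362 V (positive root), so V_GS = 1.29 V.
I_D = (V_DD − V_GS)/R = (2.76 − 1.29) / 47.7 = 0.0309 mA.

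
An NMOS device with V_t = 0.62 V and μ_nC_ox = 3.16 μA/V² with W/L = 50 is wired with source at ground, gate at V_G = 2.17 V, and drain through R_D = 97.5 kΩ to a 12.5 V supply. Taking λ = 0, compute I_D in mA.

V_GS = V_G = 2.17 V, so V_ov = 2.17 − 0.62 = 1.55 V.
k_n = μ_nC_ox · (W/L) = 0.158 mA/V².
Assume saturation: I_D = ½ k_n V_ov² = 0.5 × 0.158 × 1.55² = 0.19 mA, giving V_DS = V_DD − I_D R_D = 12.5 − 0.19 × 97.5 = -6.01 V.
But -6.01 V < V_ov = 1.55 V, so the device is actually in triode.
In triode I_D = k_n[V_ov V_DS − ½ V_DS²] and I_D = (V_DD − V_DS)/R_D. Equating: 7.7 V_DS² − 24.88 V_DS + 12.5 = 0, giving V_DS = 0.622 V (the root below V_ov).
I_D = (12.5 − 0.622) / 97.5 = 0.122 mA.

I_D = 0.122 mA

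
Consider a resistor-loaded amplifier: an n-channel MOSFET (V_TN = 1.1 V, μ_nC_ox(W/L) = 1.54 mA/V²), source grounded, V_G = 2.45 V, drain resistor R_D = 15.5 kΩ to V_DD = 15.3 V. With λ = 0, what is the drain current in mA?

I_D = 0.950 mA

V_GS = V_G = 2.45 V, so V_ov = 2.45 − 1.1 = 1.35 V.
Assume saturation: I_D = ½ k_n V_ov² = 0.5 × 1.54 × 1.35² = 1.4 mA, giving V_DS = V_DD − I_D R_D = 15.3 − 1.4 × 15.5 = -6.45 V.
But -6.45 V < V_ov = 1.35 V, so the device is actually in triode.
In triode I_D = k_n[V_ov V_DS − ½ V_DS²] and I_D = (V_DD − V_DS)/R_D. Equating: 11.9 V_DS² − 33.22 V_DS + 15.3 = 0, giving V_DS = 0.582 V (the root below V_ov).
I_D = (15.3 − 0.582) / 15.5 = 0.95 mA.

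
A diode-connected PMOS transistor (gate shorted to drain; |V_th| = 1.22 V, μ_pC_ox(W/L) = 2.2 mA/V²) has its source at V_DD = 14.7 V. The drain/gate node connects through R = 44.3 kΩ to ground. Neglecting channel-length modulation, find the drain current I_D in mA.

I_D = 0.293 mA

With gate tied to drain, V_SG = V_SD ≥ V_SG − |V_th|, so the device is in saturation.
KCL at the drain: ½ k_p (V_SG − |V_th|)² = (V_DD − V_SG)/R.
Let x = V_SG − 1.22. Then 48.7 x² + x − 13.48 = 0, giving x = 0.516 V (positive root), so V_SG = 1.74 V.
I_D = (V_DD − V_SG)/R = (14.7 − 1.74) / 44.3 = 0.293 mA.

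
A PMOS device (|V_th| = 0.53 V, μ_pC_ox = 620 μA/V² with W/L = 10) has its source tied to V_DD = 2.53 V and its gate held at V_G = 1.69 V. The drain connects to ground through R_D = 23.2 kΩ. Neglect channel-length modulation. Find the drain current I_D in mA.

I_D = 0.106 mA

V_SG = V_DD − V_G = 2.53 − 1.69 = 0.84 V, so V_ov = 0.84 − 0.53 = 0.31 V.
k_p = μ_pC_ox · (W/L) = 6.2 mA/V².
Assume saturation: I_D = ½ k_p V_ov² = 0.5 × 6.2 × 0.31² = 0.298 mA, giving V_SD = V_DD − I_D R_D = 2.53 − 0.298 × 23.2 = -4.38 V.
But -4.38 V < V_ov = 0.31 V, so the device is actually in triode.
In triode I_D = k_p[V_ov V_SD − ½ V_SD²] and I_D = (V_DD − V_SD)/R_D. Equating: 71.9 V_SD² − 45.59 V_SD + 2.53 = 0, giving V_SD = 0.0615 V (the root below V_ov).
I_D = (2.53 − 0.0615) / 23.2 = 0.106 mA.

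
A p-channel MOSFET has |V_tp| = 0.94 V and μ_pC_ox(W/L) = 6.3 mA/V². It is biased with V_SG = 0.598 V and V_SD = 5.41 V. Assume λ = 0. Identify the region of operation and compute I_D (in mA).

Cutoff; I_D = 0 mA

V_SG = 0.598 V < |V_tp| = 0.94 V, so the transistor is in cutoff.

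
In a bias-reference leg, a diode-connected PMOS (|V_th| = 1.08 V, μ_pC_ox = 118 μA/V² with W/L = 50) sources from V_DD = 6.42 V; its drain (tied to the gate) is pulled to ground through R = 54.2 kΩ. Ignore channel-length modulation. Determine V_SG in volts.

V_SG = 1.26 V

With gate tied to drain, V_SG = V_SD ≥ V_SG − |V_th|, so the device is in saturation.
k_p = μ_pC_ox · (W/L) = 5.9 mA/V².
KCL at the drain: ½ k_p (V_SG − |V_th|)² = (V_DD − V_SG)/R.
Let x = V_SG − 1.08. Then 160 x² + x − 5.34 = 0, giving x = 0.18 V (positive root), so V_SG = 1.26 V.
I_D = (V_DD − V_SG)/R = (6.42 − 1.26) / 54.2 = 0.0952 mA.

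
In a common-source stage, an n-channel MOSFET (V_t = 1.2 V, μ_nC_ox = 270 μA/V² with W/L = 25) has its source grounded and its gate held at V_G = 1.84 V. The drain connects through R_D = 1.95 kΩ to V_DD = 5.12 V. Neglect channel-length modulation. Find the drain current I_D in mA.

I_D = 1.38 mA

V_GS = V_G = 1.84 V, so V_ov = 1.84 − 1.2 = 0.64 V.
k_n = μ_nC_ox · (W/L) = 6.75 mA/V².
Assume saturation: I_D = ½ k_n V_ov² = 0.5 × 6.75 × 0.64² = 1.38 mA, giving V_DS = V_DD − I_D R_D = 5.12 − 1.38 × 1.95 = 2.42 V.
V_DS = 2.42 V ≥ V_ov = 0.64 V, confirming saturation.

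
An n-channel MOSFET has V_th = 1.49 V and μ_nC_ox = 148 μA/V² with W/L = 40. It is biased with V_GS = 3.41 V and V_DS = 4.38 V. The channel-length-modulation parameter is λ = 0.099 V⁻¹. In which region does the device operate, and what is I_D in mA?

Saturation; I_D = 15.6 mA

k_n = μ_nC_ox · (W/L) = 5.92 mA/V².
V_ov = V_GS − V_th = 3.41 − 1.49 = 1.92 V.
Since V_DS = 4.38 V ≥ V_ov = 1.92 V, the device is in saturation.
I_D = ½ k_n V_ov² (1 + λ V_DS) = 0.5 × 5.92 × 1.92² × (1 + 0.099 × 4.38) = 15.6 mA.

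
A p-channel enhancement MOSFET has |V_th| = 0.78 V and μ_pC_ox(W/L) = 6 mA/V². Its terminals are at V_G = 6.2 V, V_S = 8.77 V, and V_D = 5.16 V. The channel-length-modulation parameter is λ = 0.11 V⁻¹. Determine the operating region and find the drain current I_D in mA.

V_SG = V_S − V_G = 8.77 − 6.2 = 2.57 V; V_SD = V_S − V_D = 8.77 − 5.16 = 3.61 V.
V_ov = V_SG − |V_th| = 2.57 − 0.78 = 1.79 V.
Since V_SD = 3.61 V ≥ V_ov = 1.79 V, the device is in saturation.
I_D = ½ k_p V_ov² (1 + λ V_SD) = 0.5 × 6 × 1.79² × (1 + 0.11 × 3.61) = 13.4 mA.

Saturation; I_D = 13.4 mA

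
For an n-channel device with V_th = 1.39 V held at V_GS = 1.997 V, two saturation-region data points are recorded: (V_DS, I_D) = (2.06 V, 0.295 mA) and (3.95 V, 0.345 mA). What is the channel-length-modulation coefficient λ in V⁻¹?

With V_GS fixed, I_D ∝ (1 + λ V_DS) in saturation, so I_D2/I_D1 = (1 + λ V_DS2)/(1 + λ V_DS1).
0.345/0.295 = 1.169 = (1 + 3.95 λ)/(1 + 2.06 λ).
Solving: λ (I_D1 V_DS2 − I_D2 V_DS1) = I_D2 − I_D1, so λ = (0.345 − 0.295) / (0.295 × 3.95 − 0.345 × 2.06) = 0.05 / 0.455 = 0.11 V⁻¹.

λ = 0.110 V⁻¹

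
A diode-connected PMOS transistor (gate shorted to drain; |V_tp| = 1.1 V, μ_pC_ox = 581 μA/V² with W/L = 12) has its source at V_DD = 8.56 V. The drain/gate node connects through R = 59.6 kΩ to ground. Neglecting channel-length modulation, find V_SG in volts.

With gate tied to drain, V_SG = V_SD ≥ V_SG − |V_tp|, so the device is in saturation.
k_p = μ_pC_ox · (W/L) = 6.972 mA/V².
KCL at the drain: ½ k_p (V_SG − |V_tp|)² = (V_DD − V_SG)/R.
Let x = V_SG − 1.1. Then 208 x² + x − 7.46 = 0, giving x = 0.187 V (positive root), so V_SG = 1.29 V.
I_D = (V_DD − V_SG)/R = (8.56 − 1.29) / 59.6 = 0.122 mA.

V_SG = 1.29 V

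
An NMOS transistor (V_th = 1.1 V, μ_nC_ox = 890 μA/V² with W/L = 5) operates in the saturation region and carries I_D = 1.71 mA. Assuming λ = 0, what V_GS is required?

k_n = μ_nC_ox · (W/L) = 4.45 mA/V².
In saturation I_D = ½ k_n (V_GS − V_th)², so V_GS − V_th = √(2 I_D / k_n) = √(2 × 1.71 / 4.45) = 0.877 V.
V_GS = 1.1 + 0.877 = 1.98 V.

V_GS = 1.98 V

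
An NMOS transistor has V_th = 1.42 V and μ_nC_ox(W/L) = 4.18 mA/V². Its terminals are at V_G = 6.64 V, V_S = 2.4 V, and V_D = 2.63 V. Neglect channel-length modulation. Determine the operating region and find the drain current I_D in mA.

Triode; I_D = 2.60 mA

V_GS = V_G − V_S = 6.64 − 2.4 = 4.24 V; V_DS = V_D − V_S = 2.63 − 2.4 = 0.23 V.
V_ov = V_GS − V_th = 4.24 − 1.42 = 2.82 V.
Since V_DS = 0.23 V < V_ov = 2.82 V, the device is in the triode region.
I_D = k_n [V_ov · V_DS − ½ V_DS²] = 4.18 × [2.82 × 0.23 − 0.5 × 0.23²] = 2.6 mA.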